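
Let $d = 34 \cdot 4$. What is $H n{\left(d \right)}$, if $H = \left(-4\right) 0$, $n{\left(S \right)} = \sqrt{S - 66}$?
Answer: $0$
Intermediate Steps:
$d = 136$
$n{\left(S \right)} = \sqrt{-66 + S}$
$H = 0$
$H n{\left(d \right)} = 0 \sqrt{-66 + 136} = 0 \sqrt{70} = 0$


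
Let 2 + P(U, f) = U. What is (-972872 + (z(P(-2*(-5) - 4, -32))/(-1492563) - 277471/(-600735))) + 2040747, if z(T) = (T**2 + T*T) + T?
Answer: 319164779090278696/298878277935 ≈ 1.0679e+6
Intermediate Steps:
P(U, f) = -2 + U
z(T) = T + 2*T**2 (z(T) = (T**2 + T**2) + T = 2*T**2 + T = T + 2*T**2)
(-972872 + (z(P(-2*(-5) - 4, -32))/(-1492563) - 277471/(-600735))) + 2040747 = (-972872 + (((-2 + (-2*(-5) - 4))*(1 + 2*(-2 + (-2*(-5) - 4))))/(-1492563) - 277471/(-600735))) + 2040747 = (-972872 + (((-2 + (10 - 4))*(1 + 2*(-2 + (10 - 4))))*(-1/1492563) - 277471*(-1/600735))) + 2040747 = (-972872 + (((-2 + 6)*(1 + 2*(-2 + 6)))*(-1/1492563) + 277471/600735)) + 2040747 = (-972872 + ((4*(1 + 2*4))*(-1/1492563) + 277471/600735)) + 2040747 = (-972872 + ((4*(1 + 8))*(-1/1492563) + 277471/600735)) + 2040747 = (-972872 + ((4*9)*(-1/1492563) + 277471/600735)) + 2040747 = (-972872 + (36*(-1/1492563) + 277471/600735)) + 2040747 = (-972872 + (-12/497521 + 277471/600735)) + 2040747 = (-972872 + 138040440571/298878277935) + 2040747 = -290770169970738749/298878277935 + 2040747 = 319164779090278696/298878277935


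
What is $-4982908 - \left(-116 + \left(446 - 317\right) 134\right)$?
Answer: $-5000078$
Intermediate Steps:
$-4982908 - \left(-116 + \left(446 - 317\right) 134\right) = -4982908 - \left(-116 + 129 \cdot 134\right) = -4982908 - \left(-116 + 17286\right) = -4982908 - 17170 = -5000078$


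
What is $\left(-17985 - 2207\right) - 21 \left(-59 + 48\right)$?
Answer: $-19961$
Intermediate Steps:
$\left(-17985 - 2207\right) - 21 \left(-59 + 48\right) = \left(-17985 - 2207\right) - 21 \left(-11\right) = -20192 - -231 = -20192 + 231 = -19961$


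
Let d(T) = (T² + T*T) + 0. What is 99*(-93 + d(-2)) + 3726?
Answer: -4689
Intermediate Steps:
d(T) = 2*T² (d(T) = (T² + T²) + 0 = 2*T² + 0 = 2*T²)
99*(-93 + d(-2)) + 3726 = 99*(-93 + 2*(-2)²) + 3726 = 99*(-93 + 2*4) + 3726 = 99*(-93 + 8) + 3726 = 99*(-85) + 3726 = -8415 + 3726 = -4689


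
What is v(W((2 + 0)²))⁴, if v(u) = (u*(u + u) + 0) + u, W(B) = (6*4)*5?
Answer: 699508755048960000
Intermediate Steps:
W(B) = 120 (W(B) = 24*5 = 120)
v(u) = u + 2*u² (v(u) = (u*(2*u) + 0) + u = (2*u² + 0) + u = 2*u² + u = u + 2*u²)
v(W((2 + 0)²))⁴ = (120*(1 + 2*120))⁴ = (120*(1 + 240))⁴ = (120*241)⁴ = 28920⁴ = 699508755048960000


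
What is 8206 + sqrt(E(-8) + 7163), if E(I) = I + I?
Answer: 8206 + sqrt(7147) ≈ 8290.5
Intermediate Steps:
E(I) = 2*I
8206 + sqrt(E(-8) + 7163) = 8206 + sqrt(2*(-8) + 7163) = 8206 + sqrt(-16 + 7163) = 8206 + sqrt(7147)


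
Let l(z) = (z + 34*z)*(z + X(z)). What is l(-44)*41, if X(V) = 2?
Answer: 2651880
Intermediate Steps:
l(z) = 35*z*(2 + z) (l(z) = (z + 34*z)*(z + 2) = (35*z)*(2 + z) = 35*z*(2 + z))
l(-44)*41 = (35*(-44)*(2 - 44))*41 = (35*(-44)*(-42))*41 = 64680*41 = 2651880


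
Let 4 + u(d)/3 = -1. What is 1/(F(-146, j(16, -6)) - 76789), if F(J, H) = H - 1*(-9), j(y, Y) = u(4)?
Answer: -1/76795 ≈ -1.3022e-5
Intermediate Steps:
u(d) = -15 (u(d) = -12 + 3*(-1) = -12 - 3 = -15)
j(y, Y) = -15
F(J, H) = 9 + H (F(J, H) = H + 9 = 9 + H)
1/(F(-146, j(16, -6)) - 76789) = 1/((9 - 15) - 76789) = 1/(-6 - 76789) = 1/(-76795) = -1/76795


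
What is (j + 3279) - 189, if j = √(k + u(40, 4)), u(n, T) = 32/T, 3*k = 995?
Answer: 3090 + √3057/3 ≈ 3108.4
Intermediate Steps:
k = 995/3 (k = (⅓)*995 = 995/3 ≈ 331.67)
j = √3057/3 (j = √(995/3 + 32/4) = √(995/3 + 32*(¼)) = √(995/3 + 8) = √(1019/3) = √3057/3 ≈ 18.430)
(j + 3279) - 189 = (√3057/3 + 3279) - 189 = (3279 + √3057/3) - 189 = 3090 + √3057/3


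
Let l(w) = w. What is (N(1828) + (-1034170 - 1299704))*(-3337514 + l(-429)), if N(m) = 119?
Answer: 7789941165965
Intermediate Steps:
(N(1828) + (-1034170 - 1299704))*(-3337514 + l(-429)) = (119 + (-1034170 - 1299704))*(-3337514 - 429) = (119 - 2333874)*(-3337943) = -2333755*(-3337943) = 7789941165965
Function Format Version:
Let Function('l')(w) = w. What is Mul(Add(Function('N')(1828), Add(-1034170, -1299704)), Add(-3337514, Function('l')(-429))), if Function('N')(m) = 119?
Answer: 7789941165965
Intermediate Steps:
Mul(Add(Function('N')(1828), Add(-1034170, -1299704)), Add(-3337514, Function('l')(-429))) = Mul(Add(119, Add(-1034170, -1299704)), Add(-3337514, -429)) = Mul(Add(119, -2333874), -3337943) = Mul(-2333755, -3337943) = 7789941165965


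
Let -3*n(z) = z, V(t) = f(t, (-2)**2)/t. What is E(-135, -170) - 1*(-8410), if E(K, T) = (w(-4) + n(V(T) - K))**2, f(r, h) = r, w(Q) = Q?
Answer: 97594/9 ≈ 10844.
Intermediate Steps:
V(t) = 1 (V(t) = t/t = 1)
n(z) = -z/3
E(K, T) = (-13/3 + K/3)**2 (E(K, T) = (-4 - (1 - K)/3)**2 = (-4 + (-1/3 + K/3))**2 = (-13/3 + K/3)**2)
E(-135, -170) - 1*(-8410) = (13 - 1*(-135))**2/9 - 1*(-8410) = (13 + 135)**2/9 + 8410 = (1/9)*148**2 + 8410 = (1/9)*21904 + 8410 = 21904/9 + 8410 = 97594/9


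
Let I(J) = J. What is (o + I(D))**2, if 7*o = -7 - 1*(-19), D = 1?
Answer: 361/49 ≈ 7.3673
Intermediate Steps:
o = 12/7 (o = (-7 - 1*(-19))/7 = (-7 + 19)/7 = (1/7)*12 = 12/7 ≈ 1.7143)
(o + I(D))**2 = (12/7 + 1)**2 = (19/7)**2 = 361/49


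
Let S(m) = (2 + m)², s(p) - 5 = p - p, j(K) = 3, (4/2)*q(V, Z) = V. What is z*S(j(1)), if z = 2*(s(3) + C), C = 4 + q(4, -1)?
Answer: 550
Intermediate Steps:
q(V, Z) = V/2
s(p) = 5 (s(p) = 5 + (p - p) = 5 + 0 = 5)
C = 6 (C = 4 + (½)*4 = 4 + 2 = 6)
z = 22 (z = 2*(5 + 6) = 2*11 = 22)
z*S(j(1)) = 22*(2 + 3)² = 22*5² = 22*25 = 550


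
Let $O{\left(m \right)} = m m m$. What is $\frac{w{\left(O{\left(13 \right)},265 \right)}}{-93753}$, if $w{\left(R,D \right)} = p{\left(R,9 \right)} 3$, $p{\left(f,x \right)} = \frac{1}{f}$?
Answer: $- \frac{1}{68658447} \approx -1.4565 \cdot 10^{-8}$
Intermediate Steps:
$O{\left(m \right)} = m^{3}$ ($O{\left(m \right)} = m^{2} m = m^{3}$)
$w{\left(R,D \right)} = \frac{3}{R}$ ($w{\left(R,D \right)} = \frac{1}{R} 3 = \frac{3}{R}$)
$\frac{w{\left(O{\left(13 \right)},265 \right)}}{-93753} = \frac{3 \frac{1}{13^{3}}}{-93753} = \frac{3}{2197} \left(- \frac{1}{93753}\right) = - \frac{1}{68658447}$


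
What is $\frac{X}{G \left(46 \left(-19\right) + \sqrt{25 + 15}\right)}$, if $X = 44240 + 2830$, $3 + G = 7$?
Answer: $- \frac{3428265}{254612} - \frac{7845 \sqrt{10}}{254612} \approx -13.562$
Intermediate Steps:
$G = 4$ ($G = -3 + 7 = 4$)
$X = 47070$
$\frac{X}{G \left(46 \left(-19\right) + \sqrt{25 + 15}\right)} = \frac{47070}{4 \left(46 \left(-19\right) + \sqrt{25 + 15}\right)} = \frac{47070}{4 \left(-874 + \sqrt{40}\right)} = \frac{47070}{4 \left(-874 + 2 \sqrt{10}\right)} = \frac{47070}{-3496 + 8 \sqrt{10}}$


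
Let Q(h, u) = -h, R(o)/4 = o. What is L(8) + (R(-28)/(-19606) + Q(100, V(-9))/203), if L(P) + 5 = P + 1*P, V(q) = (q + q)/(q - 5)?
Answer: 20921167/1990009 ≈ 10.513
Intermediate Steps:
R(o) = 4*o
V(q) = 2*q/(-5 + q) (V(q) = (2*q)/(-5 + q) = 2*q/(-5 + q))
L(P) = -5 + 2*P (L(P) = -5 + (P + 1*P) = -5 + (P + P) = -5 + 2*P)
L(8) + (R(-28)/(-19606) + Q(100, V(-9))/203) = (-5 + 2*8) + ((4*(-28))/(-19606) - 1*100/203) = (-5 + 16) + (-112*(-1/19606) - 100*1/203) = 11 + (56/9803 - 100/203) = 11 - 968932/1990009 = 20921167/1990009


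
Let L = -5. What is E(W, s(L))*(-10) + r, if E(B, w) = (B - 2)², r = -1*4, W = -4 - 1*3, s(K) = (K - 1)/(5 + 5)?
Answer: -814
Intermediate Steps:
s(K) = -⅒ + K/10 (s(K) = (-1 + K)/10 = (-1 + K)*(⅒) = -⅒ + K/10)
W = -7 (W = -4 - 3 = -7)
r = -4
E(B, w) = (-2 + B)²
E(W, s(L))*(-10) + r = (-2 - 7)²*(-10) - 4 = (-9)²*(-10) - 4 = 81*(-10) - 4 = -810 - 4 = -814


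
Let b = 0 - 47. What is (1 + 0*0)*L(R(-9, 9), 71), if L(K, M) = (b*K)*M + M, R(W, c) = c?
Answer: -29962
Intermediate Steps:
b = -47
L(K, M) = M - 47*K*M (L(K, M) = (-47*K)*M + M = -47*K*M + M = M - 47*K*M)
(1 + 0*0)*L(R(-9, 9), 71) = (1 + 0*0)*(71*(1 - 47*9)) = (1 + 0)*(71*(1 - 423)) = 1*(71*(-422)) = 1*(-29962) = -29962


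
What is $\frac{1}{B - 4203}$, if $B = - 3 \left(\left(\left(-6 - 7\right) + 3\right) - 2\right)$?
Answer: $- \frac{1}{4167} \approx -0.00023998$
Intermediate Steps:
$B = 36$ ($B = - 3 \left(\left(-13 + 3\right) - 2\right) = - 3 \left(-10 - 2\right) = \left(-3\right) \left(-12\right) = 36$)
$\frac{1}{B - 4203} = \frac{1}{36 - 4203} = \frac{1}{-4167} = - \frac{1}{4167}$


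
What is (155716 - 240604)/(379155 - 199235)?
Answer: -10611/22490 ≈ -0.47181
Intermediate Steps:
(155716 - 240604)/(379155 - 199235) = -84888/179920 = -84888*1/179920 = -10611/22490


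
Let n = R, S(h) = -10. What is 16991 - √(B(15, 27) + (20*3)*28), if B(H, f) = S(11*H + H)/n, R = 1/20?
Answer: 16991 - 2*√370 ≈ 16953.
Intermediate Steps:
R = 1/20 ≈ 0.050000
n = 1/20 ≈ 0.050000
B(H, f) = -200 (B(H, f) = -10/1/20 = -10*20 = -200)
16991 - √(B(15, 27) + (20*3)*28) = 16991 - √(-200 + (20*3)*28) = 16991 - √(-200 + 60*28) = 16991 - √(-200 + 1680) = 16991 - √1480 = 16991 - 2*√370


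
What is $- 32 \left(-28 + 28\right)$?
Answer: $0$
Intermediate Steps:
$- 32 \left(-28 + 28\right) = \left(-32\right) 0 = 0$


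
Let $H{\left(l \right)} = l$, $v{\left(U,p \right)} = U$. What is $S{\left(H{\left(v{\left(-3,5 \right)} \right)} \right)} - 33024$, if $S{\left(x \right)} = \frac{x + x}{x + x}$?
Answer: $-33023$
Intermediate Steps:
$S{\left(x \right)} = 1$ ($S{\left(x \right)} = \frac{2 x}{2 x} = 2 x \frac{1}{2 x} = 1$)
$S{\left(H{\left(v{\left(-3,5 \right)} \right)} \right)} - 33024 = 1 - 33024 = -33023$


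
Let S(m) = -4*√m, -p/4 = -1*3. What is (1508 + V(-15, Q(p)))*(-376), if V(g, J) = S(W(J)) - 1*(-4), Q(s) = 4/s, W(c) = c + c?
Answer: -568512 + 1504*√6/3 ≈ -5.6728e+5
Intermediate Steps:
p = 12 (p = -(-4)*3 = -4*(-3) = 12)
W(c) = 2*c
V(g, J) = 4 - 4*√2*√J (V(g, J) = -4*√2*√J - 1*(-4) = -4*√2*√J + 4 = 4 - 4*√2*√J)
(1508 + V(-15, Q(p)))*(-376) = (1508 + (4 - 4*√2*√(4/12)))*(-376) = (1508 + (4 - 4*√2*√(4*(1/12))))*(-376) = (1508 + (4 - 4*√2*√(⅓)))*(-376) = (1508 + (4 - 4*√2*√3/3))*(-376) = (1508 + (4 - 4*√6/3))*(-376) = (1512 - 4*√6/3)*(-376) = -568512 + 1504*√6/3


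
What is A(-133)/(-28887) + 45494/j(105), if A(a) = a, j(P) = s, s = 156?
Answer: 219034321/751062 ≈ 291.63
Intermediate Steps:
j(P) = 156
A(-133)/(-28887) + 45494/j(105) = -133/(-28887) + 45494/156 = -133*(-1/28887) + 45494*(1/156) = 133/28887 + 22747/78 = 219034321/751062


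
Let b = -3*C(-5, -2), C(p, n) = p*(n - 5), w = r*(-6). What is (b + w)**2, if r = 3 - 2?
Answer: 12321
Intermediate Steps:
r = 1
w = -6 (w = 1*(-6) = -6)
C(p, n) = p*(-5 + n)
b = -105 (b = -(-15)*(-5 - 2) = -(-15)*(-7) = -3*35 = -105)
(b + w)**2 = (-105 - 6)**2 = (-111)**2 = 12321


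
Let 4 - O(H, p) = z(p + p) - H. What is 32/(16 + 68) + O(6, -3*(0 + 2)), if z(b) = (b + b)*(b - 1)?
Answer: -6334/21 ≈ -301.62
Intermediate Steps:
z(b) = 2*b*(-1 + b) (z(b) = (2*b)*(-1 + b) = 2*b*(-1 + b))
O(H, p) = 4 + H - 4*p*(-1 + 2*p) (O(H, p) = 4 - (2*(p + p)*(-1 + (p + p)) - H) = 4 - (2*(2*p)*(-1 + 2*p) - H) = 4 - (4*p*(-1 + 2*p) - H) = 4 - (-H + 4*p*(-1 + 2*p)) = 4 + (H - 4*p*(-1 + 2*p)) = 4 + H - 4*p*(-1 + 2*p))
32/(16 + 68) + O(6, -3*(0 + 2)) = 32/(16 + 68) + (4 + 6 - 4*(-3*(0 + 2))*(-1 + 2*(-3*(0 + 2)))) = 32/84 + (4 + 6 - 4*(-3*2)*(-1 + 2*(-3*2))) = (1/84)*32 + (4 + 6 - 4*(-6)*(-1 + 2*(-6))) = 8/21 + (4 + 6 - 4*(-6)*(-1 - 12)) = 8/21 + (4 + 6 - 4*(-6)*(-13)) = 8/21 + (4 + 6 - 312) = 8/21 - 302 = -6334/21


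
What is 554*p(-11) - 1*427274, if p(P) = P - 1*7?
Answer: -437246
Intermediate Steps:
p(P) = -7 + P (p(P) = P - 7 = -7 + P)
554*p(-11) - 1*427274 = 554*(-7 - 11) - 1*427274 = 554*(-18) - 427274 = -9972 - 427274 = -437246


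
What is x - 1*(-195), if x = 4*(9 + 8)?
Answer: 263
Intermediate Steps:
x = 68 (x = 4*17 = 68)
x - 1*(-195) = 68 - 1*(-195) = 68 + 195 = 263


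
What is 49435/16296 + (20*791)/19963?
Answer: 1244673625/325317048 ≈ 3.8260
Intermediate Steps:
49435/16296 + (20*791)/19963 = 49435*(1/16296) + 15820*(1/19963) = 49435/16296 + 15820/19963 = 1244673625/325317048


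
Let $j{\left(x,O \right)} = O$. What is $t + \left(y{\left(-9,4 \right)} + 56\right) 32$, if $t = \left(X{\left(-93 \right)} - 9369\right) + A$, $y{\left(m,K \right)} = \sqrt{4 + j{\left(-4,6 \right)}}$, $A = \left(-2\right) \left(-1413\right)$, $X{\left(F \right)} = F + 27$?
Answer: $-4817 + 32 \sqrt{10} \approx -4715.8$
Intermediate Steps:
$X{\left(F \right)} = 27 + F$
$A = 2826$
$y{\left(m,K \right)} = \sqrt{10}$ ($y{\left(m,K \right)} = \sqrt{4 + 6} = \sqrt{10}$)
$t = -6609$ ($t = \left(\left(27 - 93\right) - 9369\right) + 2826 = \left(-66 - 9369\right) + 2826 = -9435 + 2826 = -6609$)
$t + \left(y{\left(-9,4 \right)} + 56\right) 32 = -6609 + \left(\sqrt{10} + 56\right) 32 = -6609 + \left(56 + \sqrt{10}\right) 32 = -6609 + \left(1792 + 32 \sqrt{10}\right) = -4817 + 32 \sqrt{10}$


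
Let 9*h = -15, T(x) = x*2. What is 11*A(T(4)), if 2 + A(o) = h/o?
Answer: -583/24 ≈ -24.292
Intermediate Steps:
T(x) = 2*x
h = -5/3 (h = (⅑)*(-15) = -5/3 ≈ -1.6667)
A(o) = -2 - 5/(3*o)
11*A(T(4)) = 11*(-2 - 5/(3*(2*4))) = 11*(-2 - 5/3/8) = 11*(-2 - 5/3*⅛) = 11*(-2 - 5/24) = 11*(-53/24) = -583/24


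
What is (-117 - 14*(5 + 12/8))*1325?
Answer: -275600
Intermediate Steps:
(-117 - 14*(5 + 12/8))*1325 = (-117 - 14*(5 + 12*(1/8)))*1325 = (-117 - 14*(5 + 3/2))*1325 = (-117 - 14*13/2)*1325 = (-117 - 91)*1325 = -208*1325 = -275600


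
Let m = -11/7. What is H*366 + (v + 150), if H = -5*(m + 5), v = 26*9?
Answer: -41232/7 ≈ -5890.3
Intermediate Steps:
m = -11/7 (m = -11*1/7 = -11/7 ≈ -1.5714)
v = 234
H = -120/7 (H = -5*(-11/7 + 5) = -5*24/7 = -120/7 ≈ -17.143)
H*366 + (v + 150) = -120/7*366 + (234 + 150) = -43920/7 + 384 = -41232/7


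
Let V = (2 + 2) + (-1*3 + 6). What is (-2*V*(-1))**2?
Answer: 196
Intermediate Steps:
V = 7 (V = 4 + (-3 + 6) = 4 + 3 = 7)
(-2*V*(-1))**2 = (-2*7*(-1))**2 = (-14*(-1))**2 = 14**2 = 196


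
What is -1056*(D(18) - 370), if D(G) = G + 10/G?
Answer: 1113376/3 ≈ 3.7113e+5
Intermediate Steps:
-1056*(D(18) - 370) = -1056*((18 + 10/18) - 370) = -1056*((18 + 10*(1/18)) - 370) = -1056*((18 + 5/9) - 370) = -1056*(167/9 - 370) = -1056*(-3163/9) = 1113376/3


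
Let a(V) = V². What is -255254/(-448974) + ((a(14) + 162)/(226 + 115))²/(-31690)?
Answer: 235134845162081/413611111760715 ≈ 0.56849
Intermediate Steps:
-255254/(-448974) + ((a(14) + 162)/(226 + 115))²/(-31690) = -255254/(-448974) + ((14² + 162)/(226 + 115))²/(-31690) = -255254*(-1/448974) + ((196 + 162)/341)²*(-1/31690) = 127627/224487 + (358*(1/341))²*(-1/31690) = 127627/224487 + (358/341)²*(-1/31690) = 127627/224487 + (128164/116281)*(-1/31690) = 127627/224487 - 64082/1842472445 = 235134845162081/413611111760715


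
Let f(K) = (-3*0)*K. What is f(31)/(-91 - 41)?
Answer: 0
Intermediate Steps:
f(K) = 0 (f(K) = 0*K = 0)
f(31)/(-91 - 41) = 0/(-91 - 41) = 0/(-132) = 0*(-1/132) = 0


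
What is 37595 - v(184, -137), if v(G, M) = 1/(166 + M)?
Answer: 1090254/29 ≈ 37595.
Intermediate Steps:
37595 - v(184, -137) = 37595 - 1/(166 - 137) = 37595 - 1/29 = 1090254/29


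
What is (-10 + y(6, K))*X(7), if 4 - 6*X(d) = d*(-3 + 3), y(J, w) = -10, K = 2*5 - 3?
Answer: -40/3 ≈ -13.333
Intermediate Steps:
K = 7 (K = 10 - 3 = 7)
X(d) = ⅔ (X(d) = ⅔ - d*(-3 + 3)/6 = ⅔ - d*0/6 = ⅔ - ⅙*0 = ⅔ + 0 = ⅔)
(-10 + y(6, K))*X(7) = (-10 - 10)*(⅔) = -20*⅔ = -40/3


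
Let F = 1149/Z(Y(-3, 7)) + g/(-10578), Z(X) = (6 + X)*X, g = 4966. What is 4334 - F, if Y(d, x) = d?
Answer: 7866746/1763 ≈ 4462.1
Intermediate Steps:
Z(X) = X*(6 + X)
F = -225904/1763 (F = 1149/((-3*(6 - 3))) + 4966/(-10578) = 1149/((-3*3)) + 4966*(-1/10578) = 1149/(-9) - 2483/5289 = 1149*(-1/9) - 2483/5289 = -383/3 - 2483/5289 = -225904/1763 ≈ -128.14)
4334 - F = 4334 - 1*(-225904/1763) = 4334 + 225904/1763 = 7866746/1763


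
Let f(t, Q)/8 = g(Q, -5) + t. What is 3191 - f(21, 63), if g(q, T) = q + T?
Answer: 2559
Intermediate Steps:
g(q, T) = T + q
f(t, Q) = -40 + 8*Q + 8*t (f(t, Q) = 8*((-5 + Q) + t) = 8*(-5 + Q + t) = -40 + 8*Q + 8*t)
3191 - f(21, 63) = 3191 - (-40 + 8*63 + 8*21) = 3191 - (-40 + 504 + 168) = 3191 - 1*632 = 3191 - 632 = 2559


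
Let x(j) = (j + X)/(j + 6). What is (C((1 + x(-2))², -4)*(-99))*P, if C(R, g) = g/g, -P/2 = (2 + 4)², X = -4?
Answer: 7128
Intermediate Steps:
x(j) = (-4 + j)/(6 + j) (x(j) = (j - 4)/(j + 6) = (-4 + j)/(6 + j))
P = -72 (P = -2*(2 + 4)² = -2*6² = -2*36 = -72)
C(R, g) = 1
(C((1 + x(-2))², -4)*(-99))*P = (1*(-99))*(-72) = -99*(-72) = 7128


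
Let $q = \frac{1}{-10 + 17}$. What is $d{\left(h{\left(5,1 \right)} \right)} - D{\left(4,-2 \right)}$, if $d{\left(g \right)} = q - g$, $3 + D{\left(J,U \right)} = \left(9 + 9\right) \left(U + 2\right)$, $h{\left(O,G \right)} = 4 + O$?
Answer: $- \frac{41}{7} \approx -5.8571$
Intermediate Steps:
$q = \frac{1}{7} \approx 0.14286$
$D{\left(J,U \right)} = 33 + 18 U$ ($D{\left(J,U \right)} = -3 + \left(9 + 9\right) \left(U + 2\right) = -3 + 18 \left(2 + U\right) = -3 + \left(36 + 18 U\right) = 33 + 18 U$)
$d{\left(g \right)} = \frac{1}{7} - g$
$d{\left(h{\left(5,1 \right)} \right)} - D{\left(4,-2 \right)} = \left(\frac{1}{7} - \left(4 + 5\right)\right) - \left(33 + 18 \left(-2\right)\right) = \left(\frac{1}{7} - 9\right) - \left(33 - 36\right) = \left(\frac{1}{7} - 9\right) - -3 = - \frac{62}{7} + 3 = - \frac{41}{7}$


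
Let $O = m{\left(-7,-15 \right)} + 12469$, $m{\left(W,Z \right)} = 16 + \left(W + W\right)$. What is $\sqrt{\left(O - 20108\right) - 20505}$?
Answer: $i \sqrt{28142} \approx 167.76 i$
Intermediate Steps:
$m{\left(W,Z \right)} = 16 + 2 W$
$O = 12471$ ($O = \left(16 + 2 \left(-7\right)\right) + 12469 = \left(16 - 14\right) + 12469 = 2 + 12469 = 12471$)
$\sqrt{\left(O - 20108\right) - 20505} = \sqrt{\left(12471 - 20108\right) - 20505} = \sqrt{-7637 - 20505} = \sqrt{-28142} = i \sqrt{28142}$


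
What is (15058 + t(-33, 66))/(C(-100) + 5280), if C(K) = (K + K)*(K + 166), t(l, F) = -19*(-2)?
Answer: -629/330 ≈ -1.9061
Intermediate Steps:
t(l, F) = 38
C(K) = 2*K*(166 + K) (C(K) = (2*K)*(166 + K) = 2*K*(166 + K))
(15058 + t(-33, 66))/(C(-100) + 5280) = (15058 + 38)/(2*(-100)*(166 - 100) + 5280) = 15096/(2*(-100)*66 + 5280) = 15096/(-13200 + 5280) = 15096/(-7920) = 15096*(-1/7920) = -629/330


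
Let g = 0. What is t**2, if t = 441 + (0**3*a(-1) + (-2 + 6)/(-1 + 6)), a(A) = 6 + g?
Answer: 4879681/25 ≈ 1.9519e+5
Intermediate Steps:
a(A) = 6 (a(A) = 6 + 0 = 6)
t = 2209/5 (t = 441 + (0**3*6 + (-2 + 6)/(-1 + 6)) = 441 + (0*6 + 4/5) = 441 + (0 + 4*(1/5)) = 441 + (0 + 4/5) = 441 + 4/5 = 2209/5 ≈ 441.80)
t**2 = (2209/5)**2 = 4879681/25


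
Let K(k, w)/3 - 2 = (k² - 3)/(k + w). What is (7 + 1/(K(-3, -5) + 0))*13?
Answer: 1417/15 ≈ 94.467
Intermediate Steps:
K(k, w) = 6 + 3*(-3 + k²)/(k + w) (K(k, w) = 6 + 3*((k² - 3)/(k + w)) = 6 + 3*((-3 + k²)/(k + w)) = 6 + 3*(-3 + k²)/(k + w))
(7 + 1/(K(-3, -5) + 0))*13 = (7 + 1/(3*(-3 + (-3)² + 2*(-3) + 2*(-5))/(-3 - 5) + 0))*13 = (7 + 1/(3*(-3 + 9 - 6 - 10)/(-8) + 0))*13 = (7 + 1/(3*(-⅛)*(-10) + 0))*13 = (7 + 1/(15/4 + 0))*13 = (7 + 1/(15/4))*13 = (7 + 4/15)*13 = (109/15)*13 = 1417/15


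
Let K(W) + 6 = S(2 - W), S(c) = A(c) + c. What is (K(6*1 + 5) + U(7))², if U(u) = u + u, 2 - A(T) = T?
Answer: 100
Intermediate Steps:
A(T) = 2 - T
S(c) = 2 (S(c) = (2 - c) + c = 2)
K(W) = -4 (K(W) = -6 + 2 = -4)
U(u) = 2*u
(K(6*1 + 5) + U(7))² = (-4 + 2*7)² = (-4 + 14)² = 10² = 100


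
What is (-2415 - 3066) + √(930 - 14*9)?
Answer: -5481 + 2*√201 ≈ -5452.6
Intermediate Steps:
(-2415 - 3066) + √(930 - 14*9) = -5481 + √(930 - 126) = -5481 + √804 = -5481 + 2*√201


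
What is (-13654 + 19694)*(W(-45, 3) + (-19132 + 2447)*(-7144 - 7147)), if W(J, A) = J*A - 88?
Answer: 1440208476480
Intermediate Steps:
W(J, A) = -88 + A*J (W(J, A) = A*J - 88 = -88 + A*J)
(-13654 + 19694)*(W(-45, 3) + (-19132 + 2447)*(-7144 - 7147)) = (-13654 + 19694)*((-88 + 3*(-45)) + (-19132 + 2447)*(-7144 - 7147)) = 6040*((-88 - 135) - 16685*(-14291)) = 6040*(-223 + 238445335) = 6040*238445112 = 1440208476480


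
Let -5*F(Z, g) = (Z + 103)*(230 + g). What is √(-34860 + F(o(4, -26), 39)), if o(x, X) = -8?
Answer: I*√39971 ≈ 199.93*I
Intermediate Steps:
F(Z, g) = -(103 + Z)*(230 + g)/5 (F(Z, g) = -(Z + 103)*(230 + g)/5 = -(103 + Z)*(230 + g)/5)
√(-34860 + F(o(4, -26), 39)) = √(-34860 + (-4738 - 46*(-8) - 103/5*39 - ⅕*(-8)*39)) = √(-34860 + (-4738 + 368 - 4017/5 + 312/5)) = √(-34860 - 5111) = √(-39971) = I*√39971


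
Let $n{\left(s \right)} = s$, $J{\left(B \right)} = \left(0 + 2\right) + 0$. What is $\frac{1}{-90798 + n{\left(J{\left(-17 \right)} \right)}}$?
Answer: $- \frac{1}{90796} \approx -1.1014 \cdot 10^{-5}$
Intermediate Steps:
$J{\left(B \right)} = 2$ ($J{\left(B \right)} = 2 + 0 = 2$)
$\frac{1}{-90798 + n{\left(J{\left(-17 \right)} \right)}} = \frac{1}{-90798 + 2} = \frac{1}{-90796} = - \frac{1}{90796}$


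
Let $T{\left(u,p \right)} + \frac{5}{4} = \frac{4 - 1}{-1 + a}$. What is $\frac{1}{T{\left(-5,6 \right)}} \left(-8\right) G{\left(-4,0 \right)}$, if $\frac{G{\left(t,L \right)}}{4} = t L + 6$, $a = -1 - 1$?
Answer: $\frac{256}{3} \approx 85.333$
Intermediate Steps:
$a = -2$ ($a = -1 - 1 = -2$)
$G{\left(t,L \right)} = 24 + 4 L t$ ($G{\left(t,L \right)} = 4 \left(t L + 6\right) = 4 \left(L t + 6\right) = 4 \left(6 + L t\right) = 24 + 4 L t$)
$T{\left(u,p \right)} = - \frac{9}{4}$ ($T{\left(u,p \right)} = - \frac{5}{4} + \frac{4 - 1}{-1 - 2} = - \frac{5}{4} + \frac{3}{-3} = - \frac{5}{4} + 3 \left(- \frac{1}{3}\right) = - \frac{5}{4} - 1 = - \frac{9}{4}$)
$\frac{1}{T{\left(-5,6 \right)}} \left(-8\right) G{\left(-4,0 \right)} = \frac{1}{- \frac{9}{4}} \left(-8\right) \left(24 + 4 \cdot 0 \left(-4\right)\right) = \left(- \frac{4}{9}\right) \left(-8\right) \left(24 + 0\right) = \frac{32}{9} \cdot 24 = \frac{256}{3}$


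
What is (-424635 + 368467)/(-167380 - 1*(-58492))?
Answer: 7021/13611 ≈ 0.51583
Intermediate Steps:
(-424635 + 368467)/(-167380 - 1*(-58492)) = -56168/(-167380 + 58492) = -56168/(-108888) = -56168*(-1/108888) = 7021/13611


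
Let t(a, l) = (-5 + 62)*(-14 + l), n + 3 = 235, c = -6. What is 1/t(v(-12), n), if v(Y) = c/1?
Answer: 1/12426 ≈ 8.0476e-5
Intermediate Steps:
v(Y) = -6 (v(Y) = -6/1 = -6*1 = -6)
n = 232 (n = -3 + 235 = 232)
t(a, l) = -798 + 57*l (t(a, l) = 57*(-14 + l) = -798 + 57*l)
1/t(v(-12), n) = 1/(-798 + 57*232) = 1/(-798 + 13224) = 1/12426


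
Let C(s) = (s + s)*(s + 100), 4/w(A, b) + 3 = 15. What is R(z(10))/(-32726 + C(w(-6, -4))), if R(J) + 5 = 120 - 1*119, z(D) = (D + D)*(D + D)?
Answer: 9/73483 ≈ 0.00012248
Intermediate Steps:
w(A, b) = ⅓ (w(A, b) = 4/(-3 + 15) = 4/12 = 4*(1/12) = ⅓)
z(D) = 4*D² (z(D) = (2*D)*(2*D) = 4*D²)
R(J) = -4 (R(J) = -5 + (120 - 1*119) = -5 + (120 - 119) = -5 + 1 = -4)
C(s) = 2*s*(100 + s) (C(s) = (2*s)*(100 + s) = 2*s*(100 + s))
R(z(10))/(-32726 + C(w(-6, -4))) = -4/(-32726 + 2*(⅓)*(100 + ⅓)) = -4/(-32726 + 2*(⅓)*(301/3)) = -4/(-32726 + 602/9) = -4/(-293932/9) = -4*(-9/293932) = 9/73483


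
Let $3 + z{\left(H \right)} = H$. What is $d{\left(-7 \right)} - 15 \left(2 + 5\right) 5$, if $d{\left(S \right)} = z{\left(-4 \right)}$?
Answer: $-532$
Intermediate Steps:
$z{\left(H \right)} = -3 + H$
$d{\left(S \right)} = -7$ ($d{\left(S \right)} = -3 - 4 = -7$)
$d{\left(-7 \right)} - 15 \left(2 + 5\right) 5 = -7 - 15 \left(2 + 5\right) 5 = -7 - 15 \cdot 7 \cdot 5 = -7 - 525 = -532$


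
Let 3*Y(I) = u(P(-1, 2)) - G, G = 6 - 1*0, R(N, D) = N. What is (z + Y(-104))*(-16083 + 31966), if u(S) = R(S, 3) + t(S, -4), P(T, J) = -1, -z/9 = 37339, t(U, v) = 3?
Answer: -16012557631/3 ≈ -5.3375e+9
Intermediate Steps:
z = -336051 (z = -9*37339 = -336051)
G = 6 (G = 6 + 0 = 6)
u(S) = 3 + S (u(S) = S + 3 = 3 + S)
Y(I) = -4/3 (Y(I) = ((3 - 1) - 1*6)/3 = (2 - 6)/3 = (1/3)*(-4) = -4/3)
(z + Y(-104))*(-16083 + 31966) = (-336051 - 4/3)*(-16083 + 31966) = -1008157/3*15883 = -16012557631/3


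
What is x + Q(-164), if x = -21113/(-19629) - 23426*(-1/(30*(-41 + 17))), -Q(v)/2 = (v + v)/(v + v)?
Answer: -26271853/785160 ≈ -33.461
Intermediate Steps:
Q(v) = -2 (Q(v) = -2*(v + v)/(v + v) = -2*2*v/(2*v) = -2*2*v*1/(2*v) = -2*1 = -2)
x = -24701533/785160 (x = -21113*(-1/19629) - 23426/((-30*(-24))) = 21113/19629 - 23426/720 = 21113/19629 - 23426*1/720 = 21113/19629 - 11713/360 = -24701533/785160 ≈ -31.461)
x + Q(-164) = -24701533/785160 - 2 = -26271853/785160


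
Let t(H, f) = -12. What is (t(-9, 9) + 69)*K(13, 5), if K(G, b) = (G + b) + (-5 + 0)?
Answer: 741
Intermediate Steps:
K(G, b) = -5 + G + b (K(G, b) = (G + b) - 5 = -5 + G + b)
(t(-9, 9) + 69)*K(13, 5) = (-12 + 69)*(-5 + 13 + 5) = 57*13 = 741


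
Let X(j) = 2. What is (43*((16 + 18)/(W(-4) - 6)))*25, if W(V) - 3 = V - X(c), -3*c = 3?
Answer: -36550/9 ≈ -4061.1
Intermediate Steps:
c = -1 (c = -⅓*3 = -1)
W(V) = 1 + V (W(V) = 3 + (V - 1*2) = 3 + (V - 2) = 3 + (-2 + V) = 1 + V)
(43*((16 + 18)/(W(-4) - 6)))*25 = (43*((16 + 18)/((1 - 4) - 6)))*25 = (43*(34/(-3 - 6)))*25 = (43*(34/(-9)))*25 = (43*(34*(-⅑)))*25 = (43*(-34/9))*25 = -1462/9*25 = -36550/9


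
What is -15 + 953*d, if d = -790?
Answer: -752885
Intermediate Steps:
-15 + 953*d = -15 + 953*(-790) = -15 - 752870 = -752885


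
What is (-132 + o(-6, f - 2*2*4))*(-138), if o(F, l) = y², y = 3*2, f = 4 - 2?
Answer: 13248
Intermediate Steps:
f = 2
y = 6
o(F, l) = 36 (o(F, l) = 6² = 36)
(-132 + o(-6, f - 2*2*4))*(-138) = (-132 + 36)*(-138) = -96*(-138) = 13248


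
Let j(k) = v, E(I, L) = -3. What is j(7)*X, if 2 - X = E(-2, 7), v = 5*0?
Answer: 0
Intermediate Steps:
v = 0
j(k) = 0
X = 5 (X = 2 - 1*(-3) = 2 + 3 = 5)
j(7)*X = 0*5 = 0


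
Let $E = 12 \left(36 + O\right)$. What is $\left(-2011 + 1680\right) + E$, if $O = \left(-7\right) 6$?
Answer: $-403$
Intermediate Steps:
$O = -42$
$E = -72$ ($E = 12 \left(36 - 42\right) = 12 \left(-6\right) = -72$)
$\left(-2011 + 1680\right) + E = \left(-2011 + 1680\right) - 72 = -331 - 72 = -403$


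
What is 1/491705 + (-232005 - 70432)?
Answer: -148709785084/491705 ≈ -3.0244e+5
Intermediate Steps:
1/491705 + (-232005 - 70432) = 1/491705 - 302437 = -148709785084/491705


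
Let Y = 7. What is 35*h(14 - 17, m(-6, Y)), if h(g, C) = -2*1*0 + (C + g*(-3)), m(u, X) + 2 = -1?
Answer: 210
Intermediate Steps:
m(u, X) = -3 (m(u, X) = -2 - 1 = -3)
h(g, C) = C - 3*g (h(g, C) = -2*0 + (C - 3*g) = 0 + (C - 3*g) = C - 3*g)
35*h(14 - 17, m(-6, Y)) = 35*(-3 - 3*(14 - 17)) = 35*(-3 - 3*(-3)) = 35*(-3 + 9) = 35*6 = 210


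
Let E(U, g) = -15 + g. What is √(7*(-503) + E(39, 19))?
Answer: I*√3517 ≈ 59.304*I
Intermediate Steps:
√(7*(-503) + E(39, 19)) = √(7*(-503) + (-15 + 19)) = √(-3521 + 4) = √(-3517) = I*√3517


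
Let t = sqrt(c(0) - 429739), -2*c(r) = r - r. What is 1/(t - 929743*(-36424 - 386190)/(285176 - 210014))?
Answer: 7383208511319681/38597005323748731910780 - 1412331561*I*sqrt(429739)/38597005323748731910780 ≈ 1.9129e-7 - 2.3988e-11*I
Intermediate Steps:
c(r) = 0 (c(r) = -(r - r)/2 = -1/2*0 = 0)
t = I*sqrt(429739) (t = sqrt(0 - 429739) = sqrt(-429739) = I*sqrt(429739) ≈ 655.54*I)
1/(t - 929743*(-36424 - 386190)/(285176 - 210014)) = 1/(I*sqrt(429739) - 929743*(-36424 - 386190)/(285176 - 210014)) = 1/(I*sqrt(429739) - 929743/(75162/(-422614))) = 1/(I*sqrt(429739) - 929743/(75162*(-1/422614))) = 1/(I*sqrt(429739) - 929743/(-37581/211307)) = 1/(I*sqrt(429739) - 929743*(-211307/37581)) = 1/(I*sqrt(429739) + 196461204101/37581) = 1/(196461204101/37581 + I*sqrt(429739))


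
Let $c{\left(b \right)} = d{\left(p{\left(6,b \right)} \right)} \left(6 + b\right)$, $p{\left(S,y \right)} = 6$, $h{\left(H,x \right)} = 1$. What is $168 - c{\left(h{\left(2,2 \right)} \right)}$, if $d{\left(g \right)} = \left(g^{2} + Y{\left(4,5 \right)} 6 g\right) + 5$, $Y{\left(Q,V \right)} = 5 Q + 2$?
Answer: $-5663$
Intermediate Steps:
$Y{\left(Q,V \right)} = 2 + 5 Q$
$d{\left(g \right)} = 5 + g^{2} + 132 g$ ($d{\left(g \right)} = \left(g^{2} + \left(2 + 5 \cdot 4\right) 6 g\right) + 5 = \left(g^{2} + \left(2 + 20\right) 6 g\right) + 5 = \left(g^{2} + 22 \cdot 6 g\right) + 5 = \left(g^{2} + 132 g\right) + 5 = 5 + g^{2} + 132 g$)
$c{\left(b \right)} = 4998 + 833 b$ ($c{\left(b \right)} = \left(5 + 6^{2} + 132 \cdot 6\right) \left(6 + b\right) = \left(5 + 36 + 792\right) \left(6 + b\right) = 833 \left(6 + b\right) = 4998 + 833 b$)
$168 - c{\left(h{\left(2,2 \right)} \right)} = 168 - \left(4998 + 833 \cdot 1\right) = 168 - \left(4998 + 833\right) = 168 - 5831 = -5663$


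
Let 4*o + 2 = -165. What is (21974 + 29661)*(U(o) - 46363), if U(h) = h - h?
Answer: -2393953505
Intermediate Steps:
o = -167/4 (o = -1/2 + (1/4)*(-165) = -1/2 - 165/4 = -167/4 ≈ -41.750)
U(h) = 0
(21974 + 29661)*(U(o) - 46363) = (21974 + 29661)*(0 - 46363) = 51635*(-46363) = -2393953505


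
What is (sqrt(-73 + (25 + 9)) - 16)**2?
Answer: (16 - I*sqrt(39))**2 ≈ 217.0 - 199.84*I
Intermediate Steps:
(sqrt(-73 + (25 + 9)) - 16)**2 = (sqrt(-73 + 34) - 16)**2 = (sqrt(-39) - 16)**2 = (I*sqrt(39) - 16)**2 = (-16 + I*sqrt(39))**2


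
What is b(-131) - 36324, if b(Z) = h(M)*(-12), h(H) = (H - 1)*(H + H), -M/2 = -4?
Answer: -37668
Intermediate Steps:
M = 8 (M = -2*(-4) = 8)
h(H) = 2*H*(-1 + H) (h(H) = (-1 + H)*(2*H) = 2*H*(-1 + H))
b(Z) = -1344 (b(Z) = (2*8*(-1 + 8))*(-12) = (2*8*7)*(-12) = 112*(-12) = -1344)
b(-131) - 36324 = -1344 - 36324 = -37668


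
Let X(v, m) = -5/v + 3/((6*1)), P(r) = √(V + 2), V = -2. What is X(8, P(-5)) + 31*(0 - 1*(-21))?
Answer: 5207/8 ≈ 650.88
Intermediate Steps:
P(r) = 0 (P(r) = √(-2 + 2) = √0 = 0)
X(v, m) = ½ - 5/v (X(v, m) = -5/v + 3/6 = -5/v + 3*(⅙) = -5/v + ½ = ½ - 5/v)
X(8, P(-5)) + 31*(0 - 1*(-21)) = (½)*(-10 + 8)/8 + 31*(0 - 1*(-21)) = (½)*(⅛)*(-2) + 31*(0 + 21) = -⅛ + 31*21 = -⅛ + 651 = 5207/8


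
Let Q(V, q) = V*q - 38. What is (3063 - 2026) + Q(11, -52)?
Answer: 427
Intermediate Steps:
Q(V, q) = -38 + V*q
(3063 - 2026) + Q(11, -52) = (3063 - 2026) + (-38 + 11*(-52)) = 1037 + (-38 - 572) = 1037 - 610 = 427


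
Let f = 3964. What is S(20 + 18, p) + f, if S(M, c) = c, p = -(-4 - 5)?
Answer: 3973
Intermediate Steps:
p = 9 (p = -1*(-9) = 9)
S(20 + 18, p) + f = 9 + 3964 = 3973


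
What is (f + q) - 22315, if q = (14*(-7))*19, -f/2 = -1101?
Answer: -21975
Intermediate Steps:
f = 2202 (f = -2*(-1101) = 2202)
q = -1862 (q = -98*19 = -1862)
(f + q) - 22315 = (2202 - 1862) - 22315 = 340 - 22315 = -21975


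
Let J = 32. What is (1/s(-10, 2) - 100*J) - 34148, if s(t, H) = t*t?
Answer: -3734799/100 ≈ -37348.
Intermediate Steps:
s(t, H) = t²
(1/s(-10, 2) - 100*J) - 34148 = (1/((-10)²) - 100*32) - 34148 = (1/100 - 3200) - 34148 = -319999/100 - 34148 = -3734799/100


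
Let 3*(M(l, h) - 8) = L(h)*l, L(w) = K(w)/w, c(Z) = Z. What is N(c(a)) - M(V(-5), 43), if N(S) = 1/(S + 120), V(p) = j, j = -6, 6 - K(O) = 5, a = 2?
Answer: -41681/5246 ≈ -7.9453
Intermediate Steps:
K(O) = 1 (K(O) = 6 - 1*5 = 6 - 5 = 1)
L(w) = 1/w
V(p) = -6
N(S) = 1/(120 + S)
M(l, h) = 8 + l/(3*h) (M(l, h) = 8 + (l/h)/3 = 8 + l/(3*h))
N(c(a)) - M(V(-5), 43) = 1/(120 + 2) - (8 + (⅓)*(-6)/43) = 1/122 - (8 + (⅓)*(-6)*(1/43)) = 1/122 - (8 - 2/43) = 1/122 - 1*342/43 = 1/122 - 342/43 = -41681/5246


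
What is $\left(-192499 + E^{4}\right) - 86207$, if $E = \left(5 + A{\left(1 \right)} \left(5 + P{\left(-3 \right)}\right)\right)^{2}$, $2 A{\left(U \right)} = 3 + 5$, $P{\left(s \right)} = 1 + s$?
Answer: $6975478735$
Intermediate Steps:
$A{\left(U \right)} = 4$ ($A{\left(U \right)} = \frac{3 + 5}{2} = \frac{1}{2} \cdot 8 = 4$)
$E = 289$ ($E = \left(5 + 4 \left(5 + \left(1 - 3\right)\right)\right)^{2} = \left(5 + 4 \left(5 - 2\right)\right)^{2} = \left(5 + 4 \cdot 3\right)^{2} = \left(5 + 12\right)^{2} = 17^{2} = 289$)
$\left(-192499 + E^{4}\right) - 86207 = \left(-192499 + 289^{4}\right) - 86207 = \left(-192499 + 6975757441\right) - 86207 = 6975564942 - 86207 = 6975478735$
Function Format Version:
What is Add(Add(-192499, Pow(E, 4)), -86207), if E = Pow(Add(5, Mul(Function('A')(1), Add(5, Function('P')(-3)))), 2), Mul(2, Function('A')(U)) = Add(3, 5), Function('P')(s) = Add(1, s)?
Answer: 6975478735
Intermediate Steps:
Function('A')(U) = 4 (Function('A')(U) = Mul(Rational(1, 2), Add(3, 5)) = Mul(Rational(1, 2), 8) = 4)
E = 289 (E = Pow(Add(5, Mul(4, Add(5, Add(1, -3)))), 2) = Pow(Add(5, Mul(4, Add(5, -2))), 2) = Pow(Add(5, Mul(4, 3)), 2) = Pow(Add(5, 12), 2) = Pow(17, 2) = 289)
Add(Add(-192499, Pow(E, 4)), -86207) = Add(Add(-192499, Pow(289, 4)), -86207) = Add(Add(-192499, 6975757441), -86207) = Add(6975564942, -86207) = 6975478735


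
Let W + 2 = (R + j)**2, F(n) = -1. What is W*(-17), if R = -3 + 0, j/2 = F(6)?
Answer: -391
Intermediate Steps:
j = -2 (j = 2*(-1) = -2)
R = -3
W = 23 (W = -2 + (-3 - 2)**2 = -2 + (-5)**2 = -2 + 25 = 23)
W*(-17) = 23*(-17) = -391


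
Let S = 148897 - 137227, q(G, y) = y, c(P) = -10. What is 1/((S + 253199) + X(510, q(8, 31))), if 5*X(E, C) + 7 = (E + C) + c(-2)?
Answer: 5/1324869 ≈ 3.7740e-6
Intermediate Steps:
S = 11670
X(E, C) = -17/5 + C/5 + E/5 (X(E, C) = -7/5 + ((E + C) - 10)/5 = -7/5 + ((C + E) - 10)/5 = -7/5 + (-10 + C + E)/5 = -7/5 + (-2 + C/5 + E/5) = -17/5 + C/5 + E/5)
1/((S + 253199) + X(510, q(8, 31))) = 1/((11670 + 253199) + (-17/5 + (⅕)*31 + (⅕)*510)) = 1/(264869 + (-17/5 + 31/5 + 102)) = 1/(264869 + 524/5) = 1/(1324869/5) = 5/1324869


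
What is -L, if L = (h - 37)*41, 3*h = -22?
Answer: 5453/3 ≈ 1817.7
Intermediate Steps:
h = -22/3 (h = (1/3)*(-22) = -22/3 ≈ -7.3333)
L = -5453/3 (L = (-22/3 - 37)*41 = -133/3*41 = -5453/3 ≈ -1817.7)
-L = -1*(-5453/3) = 5453/3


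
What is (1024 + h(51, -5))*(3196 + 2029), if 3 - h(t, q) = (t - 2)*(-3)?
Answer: 6134150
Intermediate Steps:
h(t, q) = -3 + 3*t (h(t, q) = 3 - (t - 2)*(-3) = 3 - (-2 + t)*(-3) = 3 - (6 - 3*t) = 3 + (-6 + 3*t) = -3 + 3*t)
(1024 + h(51, -5))*(3196 + 2029) = (1024 + (-3 + 3*51))*(3196 + 2029) = (1024 + (-3 + 153))*5225 = (1024 + 150)*5225 = 1174*5225 = 6134150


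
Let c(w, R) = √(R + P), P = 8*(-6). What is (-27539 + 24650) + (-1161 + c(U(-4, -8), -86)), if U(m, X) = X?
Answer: -4050 + I*√134 ≈ -4050.0 + 11.576*I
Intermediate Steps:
P = -48
c(w, R) = √(-48 + R) (c(w, R) = √(R - 48) = √(-48 + R))
(-27539 + 24650) + (-1161 + c(U(-4, -8), -86)) = (-27539 + 24650) + (-1161 + √(-48 - 86)) = -2889 + (-1161 + √(-134)) = -2889 + (-1161 + I*√134) = -4050 + I*√134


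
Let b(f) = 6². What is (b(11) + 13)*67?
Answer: 3283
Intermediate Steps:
b(f) = 36
(b(11) + 13)*67 = (36 + 13)*67 = 49*67 = 3283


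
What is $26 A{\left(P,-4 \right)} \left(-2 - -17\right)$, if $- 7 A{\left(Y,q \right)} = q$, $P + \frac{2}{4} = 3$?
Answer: $\frac{1560}{7} \approx 222.86$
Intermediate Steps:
$P = \frac{5}{2}$ ($P = - \frac{1}{2} + 3 = \frac{5}{2} \approx 2.5$)
$A{\left(Y,q \right)} = - \frac{q}{7}$
$26 A{\left(P,-4 \right)} \left(-2 - -17\right) = 26 \left(\left(- \frac{1}{7}\right) \left(-4\right)\right) \left(-2 - -17\right) = 26 \cdot \frac{4}{7} \left(-2 + 17\right) = \frac{104}{7} \cdot 15 = \frac{1560}{7}$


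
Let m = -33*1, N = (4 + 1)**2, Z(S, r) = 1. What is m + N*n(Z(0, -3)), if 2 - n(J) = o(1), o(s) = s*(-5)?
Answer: 142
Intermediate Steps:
o(s) = -5*s
N = 25 (N = 5**2 = 25)
n(J) = 7 (n(J) = 2 - (-5) = 2 - 1*(-5) = 2 + 5 = 7)
m = -33
m + N*n(Z(0, -3)) = -33 + 25*7 = -33 + 175 = 142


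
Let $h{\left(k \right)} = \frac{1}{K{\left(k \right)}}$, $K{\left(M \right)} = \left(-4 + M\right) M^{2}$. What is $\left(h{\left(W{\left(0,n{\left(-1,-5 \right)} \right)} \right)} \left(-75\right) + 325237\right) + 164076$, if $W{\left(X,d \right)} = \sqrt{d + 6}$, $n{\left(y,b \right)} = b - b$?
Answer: $489318 + \frac{5 \sqrt{6}}{4} \approx 4.8932 \cdot 10^{5}$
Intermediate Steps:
$n{\left(y,b \right)} = 0$
$K{\left(M \right)} = M^{2} \left(-4 + M\right)$
$W{\left(X,d \right)} = \sqrt{6 + d}$
$h{\left(k \right)} = \frac{1}{k^{2} \left(-4 + k\right)}$
$\left(h{\left(W{\left(0,n{\left(-1,-5 \right)} \right)} \right)} \left(-75\right) + 325237\right) + 164076 = \left(\frac{1}{\left(6 + 0\right) \left(-4 + \sqrt{6 + 0}\right)} \left(-75\right) + 325237\right) + 164076 = \left(\frac{1}{6 \left(-4 + \sqrt{6}\right)} \left(-75\right) + 325237\right) + 164076 = \left(- \frac{25}{2 \left(-4 + \sqrt{6}\right)} + 325237\right) + 164076 = \left(325237 - \frac{25}{2 \left(-4 + \sqrt{6}\right)}\right) + 164076 = 489313 - \frac{25}{2 \left(-4 + \sqrt{6}\right)}$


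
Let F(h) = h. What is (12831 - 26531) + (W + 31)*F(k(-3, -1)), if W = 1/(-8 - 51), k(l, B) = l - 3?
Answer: -819268/59 ≈ -13886.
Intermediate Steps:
k(l, B) = -3 + l
W = -1/59 (W = 1/(-59) = -1/59 ≈ -0.016949)
(12831 - 26531) + (W + 31)*F(k(-3, -1)) = (12831 - 26531) + (-1/59 + 31)*(-3 - 3) = -13700 + (1828/59)*(-6) = -13700 - 10968/59 = -819268/59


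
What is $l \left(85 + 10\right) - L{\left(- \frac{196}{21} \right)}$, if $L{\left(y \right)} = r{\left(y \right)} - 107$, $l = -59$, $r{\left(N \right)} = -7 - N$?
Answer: $- \frac{16501}{3} \approx -5500.3$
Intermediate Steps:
$L{\left(y \right)} = -114 - y$ ($L{\left(y \right)} = \left(-7 - y\right) - 107 = -114 - y$)
$l \left(85 + 10\right) - L{\left(- \frac{196}{21} \right)} = - 59 \left(85 + 10\right) - \left(-114 - - \frac{196}{21}\right) = \left(-59\right) 95 - \left(-114 - \left(-196\right) \frac{1}{21}\right) = -5605 - \left(-114 - - \frac{28}{3}\right) = -5605 - \left(-114 + \frac{28}{3}\right) = -5605 - - \frac{314}{3} = -5605 + \frac{314}{3} = - \frac{16501}{3}$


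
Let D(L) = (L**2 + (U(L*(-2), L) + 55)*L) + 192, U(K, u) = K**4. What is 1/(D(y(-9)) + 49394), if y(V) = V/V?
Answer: 1/49658 ≈ 2.0138e-5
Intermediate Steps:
y(V) = 1
D(L) = 192 + L**2 + L*(55 + 16*L**4) (D(L) = (L**2 + ((L*(-2))**4 + 55)*L) + 192 = (L**2 + ((-2*L)**4 + 55)*L) + 192 = (L**2 + (16*L**4 + 55)*L) + 192 = (L**2 + (55 + 16*L**4)*L) + 192 = (L**2 + L*(55 + 16*L**4)) + 192 = 192 + L**2 + L*(55 + 16*L**4))
1/(D(y(-9)) + 49394) = 1/((192 + 1**2 + 16*1**5 + 55*1) + 49394) = 1/((192 + 1 + 16*1 + 55) + 49394) = 1/((192 + 1 + 16 + 55) + 49394) = 1/(264 + 49394) = 1/49658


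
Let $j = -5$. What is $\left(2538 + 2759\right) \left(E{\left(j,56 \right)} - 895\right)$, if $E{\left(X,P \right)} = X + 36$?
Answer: $-4576608$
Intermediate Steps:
$E{\left(X,P \right)} = 36 + X$
$\left(2538 + 2759\right) \left(E{\left(j,56 \right)} - 895\right) = \left(2538 + 2759\right) \left(\left(36 - 5\right) - 895\right) = 5297 \left(31 - 895\right) = 5297 \left(-864\right) = -4576608$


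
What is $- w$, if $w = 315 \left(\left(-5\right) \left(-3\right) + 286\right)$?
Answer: $-94815$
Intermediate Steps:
$w = 94815$ ($w = 315 \left(15 + 286\right) = 315 \cdot 301 = 94815$)
$- w = \left(-1\right) 94815 = -94815$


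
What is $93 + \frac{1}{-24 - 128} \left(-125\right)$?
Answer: $\frac{14261}{152} \approx 93.822$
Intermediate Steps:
$93 + \frac{1}{-24 - 128} \left(-125\right) = 93 + \frac{1}{-152} \left(-125\right) = 93 - - \frac{125}{152} = 93 + \frac{125}{152} = \frac{14261}{152}$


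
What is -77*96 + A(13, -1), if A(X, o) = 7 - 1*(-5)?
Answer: -7380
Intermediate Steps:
A(X, o) = 12 (A(X, o) = 7 + 5 = 12)
-77*96 + A(13, -1) = -77*96 + 12 = -7392 + 12 = -7380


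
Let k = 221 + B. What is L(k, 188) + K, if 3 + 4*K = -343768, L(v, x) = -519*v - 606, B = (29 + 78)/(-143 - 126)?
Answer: -216320447/1076 ≈ -2.0104e+5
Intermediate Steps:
B = -107/269 (B = 107/(-269) = 107*(-1/269) = -107/269 ≈ -0.39777)
k = 59342/269 (k = 221 - 107/269 = 59342/269 ≈ 220.60)
L(v, x) = -606 - 519*v
K = -343771/4 (K = -¾ + (¼)*(-343768) = -¾ - 85942 = -343771/4 ≈ -85943.)
L(k, 188) + K = (-606 - 519*59342/269) - 343771/4 = (-606 - 30798498/269) - 343771/4 = -30961512/269 - 343771/4 = -216320447/1076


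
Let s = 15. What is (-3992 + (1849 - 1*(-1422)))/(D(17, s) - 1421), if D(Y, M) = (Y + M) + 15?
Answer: 721/1374 ≈ 0.52474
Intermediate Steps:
D(Y, M) = 15 + M + Y (D(Y, M) = (M + Y) + 15 = 15 + M + Y)
(-3992 + (1849 - 1*(-1422)))/(D(17, s) - 1421) = (-3992 + (1849 - 1*(-1422)))/((15 + 15 + 17) - 1421) = (-3992 + (1849 + 1422))/(47 - 1421) = (-3992 + 3271)/(-1374) = -721*(-1/1374) = 721/1374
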